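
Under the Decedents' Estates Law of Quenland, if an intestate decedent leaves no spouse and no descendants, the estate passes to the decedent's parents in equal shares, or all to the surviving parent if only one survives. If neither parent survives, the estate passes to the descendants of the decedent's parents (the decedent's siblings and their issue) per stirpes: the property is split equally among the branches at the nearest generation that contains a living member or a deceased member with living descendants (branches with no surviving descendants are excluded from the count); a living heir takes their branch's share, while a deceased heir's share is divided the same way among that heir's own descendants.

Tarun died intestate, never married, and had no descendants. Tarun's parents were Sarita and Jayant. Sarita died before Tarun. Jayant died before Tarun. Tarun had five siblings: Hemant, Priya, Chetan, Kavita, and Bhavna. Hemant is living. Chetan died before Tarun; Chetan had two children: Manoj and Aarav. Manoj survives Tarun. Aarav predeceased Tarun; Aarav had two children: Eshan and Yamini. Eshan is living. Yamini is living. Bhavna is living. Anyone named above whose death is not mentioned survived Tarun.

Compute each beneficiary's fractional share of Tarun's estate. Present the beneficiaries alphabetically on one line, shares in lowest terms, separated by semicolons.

Neither parent survives and there are no descendants, so the estate passes to Tarun's siblings and their issue per stirpes.
The estate is divided into 5 equal shares of 1/5 among Hemant, Priya, Chetan, Kavita, Bhavna.
Hemant is living and takes 1/5.
Priya is living and takes 1/5.
Chetan predeceased; the 1/5 allotted to Chetan's branch passes to Chetan's issue by representation.
The 1/5 is divided into 2 equal shares of 1/10 among Manoj, Aarav.
Manoj is living and takes 1/10.
Aarav predeceased; the 1/10 allotted to Aarav's branch passes to Aarav's issue by representation.
The 1/10 is divided into 2 equal shares of 1/20 among Eshan, Yamini.
Eshan is living and takes 1/20.
Yamini is living and takes 1/20.
Kavita is living and takes 1/5.
Bhavna is living and takes 1/5.

Bhavna 1/5; Eshan 1/20; Hemant 1/5; Kavita 1/5; Manoj 1/10; Priya 1/5; Yamini 1/20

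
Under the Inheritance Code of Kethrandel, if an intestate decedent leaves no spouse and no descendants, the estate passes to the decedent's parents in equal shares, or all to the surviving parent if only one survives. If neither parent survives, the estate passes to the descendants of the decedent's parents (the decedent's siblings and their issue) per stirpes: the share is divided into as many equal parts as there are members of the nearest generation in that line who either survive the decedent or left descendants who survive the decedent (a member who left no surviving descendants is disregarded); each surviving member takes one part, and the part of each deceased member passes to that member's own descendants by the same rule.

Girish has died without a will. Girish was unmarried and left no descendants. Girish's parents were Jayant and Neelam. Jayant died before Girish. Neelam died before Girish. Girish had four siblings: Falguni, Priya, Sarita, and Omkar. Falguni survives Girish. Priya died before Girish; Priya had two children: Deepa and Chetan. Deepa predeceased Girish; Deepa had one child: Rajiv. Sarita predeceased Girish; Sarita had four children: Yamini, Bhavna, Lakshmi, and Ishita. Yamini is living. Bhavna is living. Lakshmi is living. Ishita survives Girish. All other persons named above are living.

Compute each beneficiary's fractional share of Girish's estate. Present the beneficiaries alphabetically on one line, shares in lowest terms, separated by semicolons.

Bhavna 1/16; Chetan 1/8; Falguni 1/4; Ishita 1/16; Lakshmi 1/16; Omkar 1/4; Rajiv 1/8; Yamini 1/16

Neither parent survives and there are no descendants, so the estate passes to Girish's siblings and their issue per stirpes.
The estate is divided into 4 equal shares of 1/4 among Falguni, Priya, Sarita, Omkar.
Falguni is living and takes 1/4.
Priya predeceased; the 1/4 allotted to Priya's branch passes to Priya's issue by representation.
The 1/4 is divided into 2 equal shares of 1/8 among Deepa, Chetan.
Deepa predeceased; the 1/8 allotted to Deepa's branch passes to Deepa's issue by representation.
Rajiv is the sole taker at this level and receives the full 1/8.
Chetan is living and takes 1/8.
Sarita predeceased; the 1/4 allotted to Sarita's branch passes to Sarita's issue by representation.
The 1/4 is divided into 4 equal shares of 1/16 among Yamini, Bhavna, Lakshmi, Ishita.
Yamini is living and takes 1/16.
Bhavna is living and takes 1/16.
Lakshmi is living and takes 1/16.
Ishita is living and takes 1/16.
Omkar is living and takes 1/4.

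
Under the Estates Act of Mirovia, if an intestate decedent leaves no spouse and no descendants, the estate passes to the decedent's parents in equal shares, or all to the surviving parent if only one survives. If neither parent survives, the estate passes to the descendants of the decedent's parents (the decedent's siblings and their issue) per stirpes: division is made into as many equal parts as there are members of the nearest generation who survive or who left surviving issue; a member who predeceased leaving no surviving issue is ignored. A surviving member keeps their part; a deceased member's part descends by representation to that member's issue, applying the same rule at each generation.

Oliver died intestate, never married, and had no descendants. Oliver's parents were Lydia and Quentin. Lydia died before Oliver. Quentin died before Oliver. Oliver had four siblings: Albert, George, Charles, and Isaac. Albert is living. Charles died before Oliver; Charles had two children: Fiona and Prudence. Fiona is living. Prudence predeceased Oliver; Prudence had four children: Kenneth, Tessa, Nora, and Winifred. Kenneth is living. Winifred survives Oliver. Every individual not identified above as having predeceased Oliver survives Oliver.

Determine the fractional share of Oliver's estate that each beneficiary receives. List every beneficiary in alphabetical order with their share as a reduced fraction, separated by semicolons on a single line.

Neither parent survives and there are no descendants, so the estate passes to Oliver's siblings and their issue per stirpes.
The estate is divided into 4 equal shares of 1/4 among Albert, George, Charles, Isaac.
Albert is living and takes 1/4.
George is living and takes 1/4.
Charles predeceased; the 1/4 allotted to Charles's branch passes to Charles's issue by representation.
The 1/4 is divided into 2 equal shares of 1/8 among Fiona, Prudence.
Fiona is living and takes 1/8.
Prudence predeceased; the 1/8 allotted to Prudence's branch passes to Prudence's issue by representation.
The 1/8 is divided into 4 equal shares of 1/32 among Kenneth, Tessa, Nora, Winifred.
Kenneth is living and takes 1/32.
Tessa is living and takes 1/32.
Nora is living and takes 1/32.
Winifred is living and takes 1/32.
Isaac is living and takes 1/4.

Albert 1/4; Fiona 1/8; George 1/4; Isaac 1/4; Kenneth 1/32; Nora 1/32; Tessa 1/32; Winifred 1/32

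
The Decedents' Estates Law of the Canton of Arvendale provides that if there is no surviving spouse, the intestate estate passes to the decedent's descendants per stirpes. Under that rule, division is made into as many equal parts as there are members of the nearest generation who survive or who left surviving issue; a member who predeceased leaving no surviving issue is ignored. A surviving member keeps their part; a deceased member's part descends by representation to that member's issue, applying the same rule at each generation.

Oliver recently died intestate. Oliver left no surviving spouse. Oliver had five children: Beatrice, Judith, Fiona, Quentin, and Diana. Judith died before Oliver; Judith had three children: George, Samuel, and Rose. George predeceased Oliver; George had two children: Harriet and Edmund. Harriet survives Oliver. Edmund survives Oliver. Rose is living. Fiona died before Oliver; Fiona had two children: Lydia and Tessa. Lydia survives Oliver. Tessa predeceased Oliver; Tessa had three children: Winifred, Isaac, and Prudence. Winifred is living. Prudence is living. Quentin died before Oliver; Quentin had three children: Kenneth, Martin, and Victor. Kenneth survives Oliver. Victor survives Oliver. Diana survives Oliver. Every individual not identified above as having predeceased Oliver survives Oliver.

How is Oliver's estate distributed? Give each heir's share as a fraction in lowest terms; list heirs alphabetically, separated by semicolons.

There is no surviving spouse, so the entire estate passes to Oliver's descendants per stirpes.
The estate is divided into 5 equal shares of 1/5 among Beatrice, Judith, Fiona, Quentin, Diana.
Beatrice is living and takes 1/5.
Judith predeceased; the 1/5 allotted to Judith's branch passes to Judith's issue by representation.
The 1/5 is divided into 3 equal shares of 1/15 among George, Samuel, Rose.
George predeceased; the 1/15 allotted to George's branch passes to George's issue by representation.
The 1/15 is divided into 2 equal shares of 1/30 among Harriet, Edmund.
Harriet is living and takes 1/30.
Edmund is living and takes 1/30.
Samuel is living and takes 1/15.
Rose is living and takes 1/15.
Fiona predeceased; the 1/5 allotted to Fiona's branch passes to Fiona's issue by representation.
The 1/5 is divided into 2 equal shares of 1/10 among Lydia, Tessa.
Lydia is living and takes 1/10.
Tessa predeceased; the 1/10 allotted to Tessa's branch passes to Tessa's issue by representation.
The 1/10 is divided into 3 equal shares of 1/30 among Winifred, Isaac, Prudence.
Winifred is living and takes 1/30.
Isaac is living and takes 1/30.
Prudence is living and takes 1/30.
Quentin predeceased; the 1/5 allotted to Quentin's branch passes to Quentin's issue by representation.
The 1/5 is divided into 3 equal shares of 1/15 among Kenneth, Martin, Victor.
Kenneth is living and takes 1/15.
Martin is living and takes 1/15.
Victor is living and takes 1/15.
Diana is living and takes 1/5.

Beatrice 1/5; Diana 1/5; Edmund 1/30; Harriet 1/30; Isaac 1/30; Kenneth 1/15; Lydia 1/10; Martin 1/15; Prudence 1/30; Rose 1/15; Samuel 1/15; Victor 1/15; Winifred 1/30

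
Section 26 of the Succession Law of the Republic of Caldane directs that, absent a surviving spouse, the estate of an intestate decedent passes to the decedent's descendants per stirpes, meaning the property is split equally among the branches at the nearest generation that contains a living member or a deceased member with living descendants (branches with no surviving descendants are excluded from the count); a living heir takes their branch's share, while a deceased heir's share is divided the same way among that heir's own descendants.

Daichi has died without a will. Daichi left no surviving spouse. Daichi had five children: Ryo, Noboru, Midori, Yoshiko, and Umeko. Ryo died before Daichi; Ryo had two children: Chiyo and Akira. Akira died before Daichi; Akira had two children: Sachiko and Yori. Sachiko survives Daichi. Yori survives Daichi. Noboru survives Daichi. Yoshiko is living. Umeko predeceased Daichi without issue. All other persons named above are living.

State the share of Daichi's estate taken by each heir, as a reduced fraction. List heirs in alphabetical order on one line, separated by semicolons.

There is no surviving spouse, so the entire estate passes to Daichi's descendants per stirpes.
Umeko left no surviving issue, so that branch lapses and is disregarded.
The estate is divided into 4 equal shares of 1/4 among Ryo, Noboru, Midori, Yoshiko.
Ryo predeceased; the 1/4 allotted to Ryo's branch passes to Ryo's issue by representation.
The 1/4 is divided into 2 equal shares of 1/8 among Chiyo, Akira.
Chiyo is living and takes 1/8.
Akira predeceased; the 1/8 allotted to Akira's branch passes to Akira's issue by representation.
The 1/8 is divided into 2 equal shares of 1/16 among Sachiko, Yori.
Sachiko is living and takes 1/16.
Yori is living and takes 1/16.
Noboru is living and takes 1/4.
Midori is living and takes 1/4.
Yoshiko is living and takes 1/4.

Chiyo 1/8; Midori 1/4; Noboru 1/4; Sachiko 1/16; Yori 1/16; Yoshiko 1/4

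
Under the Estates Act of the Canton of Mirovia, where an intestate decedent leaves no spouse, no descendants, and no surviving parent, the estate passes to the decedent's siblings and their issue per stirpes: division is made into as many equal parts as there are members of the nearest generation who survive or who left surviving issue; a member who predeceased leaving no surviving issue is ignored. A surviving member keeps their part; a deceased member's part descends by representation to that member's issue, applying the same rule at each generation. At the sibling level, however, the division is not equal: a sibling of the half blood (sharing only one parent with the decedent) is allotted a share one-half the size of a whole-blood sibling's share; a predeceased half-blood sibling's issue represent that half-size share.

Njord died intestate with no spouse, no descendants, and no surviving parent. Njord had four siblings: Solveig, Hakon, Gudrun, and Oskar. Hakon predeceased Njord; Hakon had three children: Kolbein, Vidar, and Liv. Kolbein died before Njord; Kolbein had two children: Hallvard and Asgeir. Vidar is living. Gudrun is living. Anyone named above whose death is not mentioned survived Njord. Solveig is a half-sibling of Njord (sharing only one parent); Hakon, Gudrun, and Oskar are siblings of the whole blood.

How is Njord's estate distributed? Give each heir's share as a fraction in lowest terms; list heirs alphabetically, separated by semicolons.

Asgeir 1/21; Gudrun 2/7; Hallvard 1/21; Liv 2/21; Oskar 2/7; Solveig 1/7; Vidar 2/21

No spouse, descendants, or parent survives, so the estate passes to Njord's siblings per stirpes.
Half-blood siblings count for one-half the weight of whole-blood siblings at the initial division.
Dividing 1 in proportion to weights (total weight 7/2): Solveig (weight 1/2) → 1/7; Hakon (weight 1) → 2/7; Gudrun (weight 1) → 2/7; Oskar (weight 1) → 2/7.
Solveig is living and takes 1/7.
Hakon predeceased; the 2/7 allotted to Hakon's branch passes to Hakon's issue by representation.
The 2/7 is divided into 3 equal shares of 2/21 among Kolbein, Vidar, Liv.
Kolbein predeceased; the 2/21 allotted to Kolbein's branch passes to Kolbein's issue by representation.
The 2/21 is divided into 2 equal shares of 1/21 among Hallvard, Asgeir.
Hallvard is living and takes 1/21.
Asgeir is living and takes 1/21.
Vidar is living and takes 2/21.
Liv is living and takes 2/21.
Gudrun is living and takes 2/7.
Oskar is living and takes 2/7.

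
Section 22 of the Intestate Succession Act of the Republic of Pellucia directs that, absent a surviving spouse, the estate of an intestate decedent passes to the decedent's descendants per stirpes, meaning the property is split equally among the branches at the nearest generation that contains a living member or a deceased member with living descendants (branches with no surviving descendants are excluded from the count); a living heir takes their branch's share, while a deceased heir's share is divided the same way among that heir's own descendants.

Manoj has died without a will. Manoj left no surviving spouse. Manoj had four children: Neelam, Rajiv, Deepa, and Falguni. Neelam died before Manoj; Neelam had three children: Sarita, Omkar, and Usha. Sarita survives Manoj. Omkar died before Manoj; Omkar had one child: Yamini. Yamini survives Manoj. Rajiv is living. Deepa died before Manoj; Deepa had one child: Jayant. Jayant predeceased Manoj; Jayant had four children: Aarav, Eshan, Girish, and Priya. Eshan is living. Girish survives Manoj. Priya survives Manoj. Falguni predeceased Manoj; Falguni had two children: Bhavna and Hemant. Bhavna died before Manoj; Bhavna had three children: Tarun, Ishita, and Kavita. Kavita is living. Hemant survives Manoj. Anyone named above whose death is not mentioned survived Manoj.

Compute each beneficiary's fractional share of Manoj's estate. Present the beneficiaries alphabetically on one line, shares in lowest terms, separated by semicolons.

There is no surviving spouse, so the entire estate passes to Manoj's descendants per stirpes.
The estate is divided into 4 equal shares of 1/4 among Neelam, Rajiv, Deepa, Falguni.
Neelam predeceased; the 1/4 allotted to Neelam's branch passes to Neelam's issue by representation.
The 1/4 is divided into 3 equal shares of 1/12 among Sarita, Omkar, Usha.
Sarita is living and takes 1/12.
Omkar predeceased; the 1/12 allotted to Omkar's branch passes to Omkar's issue by representation.
Yamini is the sole taker at this level and receives the full 1/12.
Usha is living and takes 1/12.
Rajiv is living and takes 1/4.
Deepa predeceased; the 1/4 allotted to Deepa's branch passes to Deepa's issue by representation.
Jayant's line is the sole branch at this level, so the full 1/4 passes to Jayant's issue by representation.
The 1/4 is divided into 4 equal shares of 1/16 among Aarav, Eshan, Girish, Priya.
Aarav is living and takes 1/16.
Eshan is living and takes 1/16.
Girish is living and takes 1/16.
Priya is living and takes 1/16.
Falguni predeceased; the 1/4 allotted to Falguni's branch passes to Falguni's issue by representation.
The 1/4 is divided into 2 equal shares of 1/8 among Bhavna, Hemant.
Bhavna predeceased; the 1/8 allotted to Bhavna's branch passes to Bhavna's issue by representation.
The 1/8 is divided into 3 equal shares of 1/24 among Tarun, Ishita, Kavita.
Tarun is living and takes 1/24.
Ishita is living and takes 1/24.
Kavita is living and takes 1/24.
Hemant is living and takes 1/8.

Aarav 1/16; Eshan 1/16; Girish 1/16; Hemant 1/8; Ishita 1/24; Kavita 1/24; Priya 1/16; Rajiv 1/4; Sarita 1/12; Tarun 1/24; Usha 1/12; Yamini 1/12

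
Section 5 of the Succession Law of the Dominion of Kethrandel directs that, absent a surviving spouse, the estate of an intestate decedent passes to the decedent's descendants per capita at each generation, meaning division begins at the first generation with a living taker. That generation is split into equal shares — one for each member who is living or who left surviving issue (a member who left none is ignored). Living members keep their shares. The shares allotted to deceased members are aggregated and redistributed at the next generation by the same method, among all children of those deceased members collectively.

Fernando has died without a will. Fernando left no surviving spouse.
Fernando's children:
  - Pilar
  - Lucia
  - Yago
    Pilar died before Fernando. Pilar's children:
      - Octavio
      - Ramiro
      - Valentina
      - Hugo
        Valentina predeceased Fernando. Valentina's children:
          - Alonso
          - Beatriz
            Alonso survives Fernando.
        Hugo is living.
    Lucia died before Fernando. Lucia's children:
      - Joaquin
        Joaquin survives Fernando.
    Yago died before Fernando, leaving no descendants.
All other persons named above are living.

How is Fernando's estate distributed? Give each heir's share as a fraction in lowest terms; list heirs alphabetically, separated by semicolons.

There is no surviving spouse, so the entire estate passes to Fernando's descendants per capita at each generation.
No one at generation 1 (Pilar, Lucia) is living; moving to the next generation.
At generation 2 (Octavio, Ramiro, Valentina, Hugo, Joaquin) there are 5 shares of (1)/5 = 1/5 each.
Living: Octavio, Ramiro, Hugo, and Joaquin — each takes 1/5.
Deceased: Valentina. That 1/5 share is carried to generation 3.
At generation 3 (Alonso, Beatriz) there are 2 shares of (1/5)/2 = 1/10 each.
Living: Alonso and Beatriz — each takes 1/10.

Alonso 1/10; Beatriz 1/10; Hugo 1/5; Joaquin 1/5; Octavio 1/5; Ramiro 1/5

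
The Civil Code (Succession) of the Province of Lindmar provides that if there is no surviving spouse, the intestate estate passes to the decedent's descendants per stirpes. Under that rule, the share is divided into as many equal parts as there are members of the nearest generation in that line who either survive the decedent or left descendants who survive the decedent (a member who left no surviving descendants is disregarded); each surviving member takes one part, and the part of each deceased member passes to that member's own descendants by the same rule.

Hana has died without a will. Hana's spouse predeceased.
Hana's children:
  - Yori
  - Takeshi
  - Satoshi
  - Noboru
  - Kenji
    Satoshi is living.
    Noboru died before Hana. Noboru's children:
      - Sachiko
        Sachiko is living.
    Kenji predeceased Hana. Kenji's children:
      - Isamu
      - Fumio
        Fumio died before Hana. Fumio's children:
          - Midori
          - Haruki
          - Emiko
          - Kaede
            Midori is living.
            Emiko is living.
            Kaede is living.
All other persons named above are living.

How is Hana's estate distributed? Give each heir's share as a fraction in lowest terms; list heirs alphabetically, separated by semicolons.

Emiko 1/40; Haruki 1/40; Isamu 1/10; Kaede 1/40; Midori 1/40; Sachiko 1/5; Satoshi 1/5; Takeshi 1/5; Yori 1/5

There is no surviving spouse, so the entire estate passes to Hana's descendants per stirpes.
The estate is divided into 5 equal shares of 1/5 among Yori, Takeshi, Satoshi, Noboru, Kenji.
Yori is living and takes 1/5.
Takeshi is living and takes 1/5.
Satoshi is living and takes 1/5.
Noboru predeceased; the 1/5 allotted to Noboru's branch passes to Noboru's issue by representation.
Sachiko is the sole taker at this level and receives the full 1/5.
Kenji predeceased; the 1/5 allotted to Kenji's branch passes to Kenji's issue by representation.
The 1/5 is divided into 2 equal shares of 1/10 among Isamu, Fumio.
Isamu is living and takes 1/10.
Fumio predeceased; the 1/10 allotted to Fumio's branch passes to Fumio's issue by representation.
The 1/10 is divided into 4 equal shares of 1/40 among Midori, Haruki, Emiko, Kaede.
Midori is living and takes 1/40.
Haruki is living and takes 1/40.
Emiko is living and takes 1/40.
Kaede is living and takes 1/40.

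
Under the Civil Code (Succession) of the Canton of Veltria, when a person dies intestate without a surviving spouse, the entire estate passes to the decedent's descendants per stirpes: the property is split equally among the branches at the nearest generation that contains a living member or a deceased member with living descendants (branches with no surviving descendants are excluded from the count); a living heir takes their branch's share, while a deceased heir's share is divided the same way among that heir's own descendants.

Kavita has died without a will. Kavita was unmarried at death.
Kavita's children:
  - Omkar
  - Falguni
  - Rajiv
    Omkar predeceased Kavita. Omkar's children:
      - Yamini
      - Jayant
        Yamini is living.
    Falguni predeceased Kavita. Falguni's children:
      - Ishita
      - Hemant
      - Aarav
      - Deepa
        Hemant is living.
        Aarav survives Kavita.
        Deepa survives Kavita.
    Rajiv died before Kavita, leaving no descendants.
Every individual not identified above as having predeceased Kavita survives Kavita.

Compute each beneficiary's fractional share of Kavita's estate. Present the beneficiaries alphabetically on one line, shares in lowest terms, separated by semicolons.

Aarav 1/8; Deepa 1/8; Hemant 1/8; Ishita 1/8; Jayant 1/4; Yamini 1/4

There is no surviving spouse, so the entire estate passes to Kavita's descendants per stirpes.
Rajiv left no surviving issue, so that branch lapses and is disregarded.
The estate is divided into 2 equal shares of 1/2 among Omkar, Falguni.
Omkar predeceased; the 1/2 allotted to Omkar's branch passes to Omkar's issue by representation.
The 1/2 is divided into 2 equal shares of 1/4 among Yamini, Jayant.
Yamini is living and takes 1/4.
Jayant is living and takes 1/4.
Falguni predeceased; the 1/2 allotted to Falguni's branch passes to Falguni's issue by representation.
The 1/2 is divided into 4 equal shares of 1/8 among Ishita, Hemant, Aarav, Deepa.
Ishita is living and takes 1/8.
Hemant is living and takes 1/8.
Aarav is living and takes 1/8.
Deepa is living and takes 1/8.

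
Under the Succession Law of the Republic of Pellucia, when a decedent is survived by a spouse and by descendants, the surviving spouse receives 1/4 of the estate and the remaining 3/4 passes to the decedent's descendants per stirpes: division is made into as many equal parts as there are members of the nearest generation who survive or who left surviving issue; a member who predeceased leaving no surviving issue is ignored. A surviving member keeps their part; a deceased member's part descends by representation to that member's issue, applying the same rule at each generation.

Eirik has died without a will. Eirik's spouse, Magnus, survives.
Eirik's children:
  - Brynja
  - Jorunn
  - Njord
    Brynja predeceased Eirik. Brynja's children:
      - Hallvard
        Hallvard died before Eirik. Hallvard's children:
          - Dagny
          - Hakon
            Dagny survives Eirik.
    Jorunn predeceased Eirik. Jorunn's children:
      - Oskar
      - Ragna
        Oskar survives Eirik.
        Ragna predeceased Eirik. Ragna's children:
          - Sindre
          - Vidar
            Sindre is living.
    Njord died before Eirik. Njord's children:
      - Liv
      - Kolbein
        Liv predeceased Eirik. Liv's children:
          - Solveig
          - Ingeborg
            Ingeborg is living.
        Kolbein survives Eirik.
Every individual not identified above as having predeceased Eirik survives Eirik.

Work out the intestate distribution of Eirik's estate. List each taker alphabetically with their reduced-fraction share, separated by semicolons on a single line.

Magnus, as surviving spouse, takes 1/4.
The remaining 3/4 passes to Eirik's descendants per stirpes.
The 3/4 is divided into 3 equal shares of 1/4 among Brynja, Jorunn, Njord.
Brynja predeceased; the 1/4 allotted to Brynja's branch passes to Brynja's issue by representation.
Hallvard's line is the sole branch at this level, so the full 1/4 passes to Hallvard's issue by representation.
The 1/4 is divided into 2 equal shares of 1/8 among Dagny, Hakon.
Dagny is living and takes 1/8.
Hakon is living and takes 1/8.
Jorunn predeceased; the 1/4 allotted to Jorunn's branch passes to Jorunn's issue by representation.
The 1/4 is divided into 2 equal shares of 1/8 among Oskar, Ragna.
Oskar is living and takes 1/8.
Ragna predeceased; the 1/8 allotted to Ragna's branch passes to Ragna's issue by representation.
The 1/8 is divided into 2 equal shares of 1/16 among Sindre, Vidar.
Sindre is living and takes 1/16.
Vidar is living and takes 1/16.
Njord predeceased; the 1/4 allotted to Njord's branch passes to Njord's issue by representation.
The 1/4 is divided into 2 equal shares of 1/8 among Liv, Kolbein.
Liv predeceased; the 1/8 allotted to Liv's branch passes to Liv's issue by representation.
The 1/8 is divided into 2 equal shares of 1/16 among Solveig, Ingeborg.
Solveig is living and takes 1/16.
Ingeborg is living and takes 1/16.
Kolbein is living and takes 1/8.

Dagny 1/8; Hakon 1/8; Ingeborg 1/16; Kolbein 1/8; Magnus 1/4; Oskar 1/8; Sindre 1/16; Solveig 1/16; Vidar 1/16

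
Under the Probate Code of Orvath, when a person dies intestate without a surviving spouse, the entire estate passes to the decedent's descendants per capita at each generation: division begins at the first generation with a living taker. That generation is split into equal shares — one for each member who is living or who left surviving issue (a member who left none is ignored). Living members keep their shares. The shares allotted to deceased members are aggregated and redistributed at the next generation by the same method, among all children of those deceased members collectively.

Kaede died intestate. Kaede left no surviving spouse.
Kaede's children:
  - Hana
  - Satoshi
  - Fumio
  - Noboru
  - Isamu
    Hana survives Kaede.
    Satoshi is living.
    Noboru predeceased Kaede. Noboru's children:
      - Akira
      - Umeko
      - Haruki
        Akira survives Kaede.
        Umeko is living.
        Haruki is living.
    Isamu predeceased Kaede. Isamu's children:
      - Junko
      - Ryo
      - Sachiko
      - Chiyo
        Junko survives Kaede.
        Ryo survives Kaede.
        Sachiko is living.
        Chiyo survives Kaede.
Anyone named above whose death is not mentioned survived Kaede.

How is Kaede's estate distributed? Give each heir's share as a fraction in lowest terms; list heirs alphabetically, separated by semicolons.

There is no surviving spouse, so the entire estate passes to Kaede's descendants per capita at each generation.
At generation 1 (Hana, Satoshi, Fumio, Noboru, Isamu) there are 5 shares of (1)/5 = 1/5 each.
Living: Hana, Satoshi, and Fumio — each takes 1/5.
Deceased: Noboru and Isamu. Their combined 2/5 is pooled and carried to generation 2.
At generation 2 (Akira, Umeko, Haruki, Junko, Ryo, Sachiko, Chiyo) there are 7 shares of (2/5)/7 = 2/35 each.
Living: Akira, Umeko, Haruki, Junko, Ryo, Sachiko, and Chiyo — each takes 2/35.

Akira 2/35; Chiyo 2/35; Fumio 1/5; Hana 1/5; Haruki 2/35; Junko 2/35; Ryo 2/35; Sachiko 2/35; Satoshi 1/5; Umeko 2/35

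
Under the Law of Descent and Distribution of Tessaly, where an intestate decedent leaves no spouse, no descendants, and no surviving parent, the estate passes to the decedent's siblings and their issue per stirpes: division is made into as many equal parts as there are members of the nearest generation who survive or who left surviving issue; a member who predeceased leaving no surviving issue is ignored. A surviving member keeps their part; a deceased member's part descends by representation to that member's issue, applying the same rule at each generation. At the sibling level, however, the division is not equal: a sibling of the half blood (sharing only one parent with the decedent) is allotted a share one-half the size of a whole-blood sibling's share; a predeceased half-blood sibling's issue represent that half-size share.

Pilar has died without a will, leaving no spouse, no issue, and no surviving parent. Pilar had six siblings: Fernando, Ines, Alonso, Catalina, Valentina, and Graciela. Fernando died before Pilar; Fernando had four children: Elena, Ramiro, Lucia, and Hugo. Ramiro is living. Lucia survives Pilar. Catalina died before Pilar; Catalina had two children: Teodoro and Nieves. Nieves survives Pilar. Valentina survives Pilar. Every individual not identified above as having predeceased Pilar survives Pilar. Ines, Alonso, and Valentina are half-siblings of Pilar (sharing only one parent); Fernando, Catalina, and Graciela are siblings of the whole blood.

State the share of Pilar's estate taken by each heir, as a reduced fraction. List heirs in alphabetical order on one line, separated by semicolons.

No spouse, descendants, or parent survives, so the estate passes to Pilar's siblings per stirpes.
Half-blood siblings count for one-half the weight of whole-blood siblings at the initial division.
Dividing 1 in proportion to weights (total weight 9/2): Fernando (weight 1) → 2/9; Ines (weight 1/2) → 1/9; Alonso (weight 1/2) → 1/9; Catalina (weight 1) → 2/9; Valentina (weight 1/2) → 1/9; Graciela (weight 1) → 2/9.
Fernando predeceased; the 2/9 allotted to Fernando's branch passes to Fernando's issue by representation.
The 2/9 is divided into 4 equal shares of 1/18 among Elena, Ramiro, Lucia, Hugo.
Elena is living and takes 1/18.
Ramiro is living and takes 1/18.
Lucia is living and takes 1/18.
Hugo is living and takes 1/18.
Ines is living and takes 1/9.
Alonso is living and takes 1/9.
Catalina predeceased; the 2/9 allotted to Catalina's branch passes to Catalina's issue by representation.
The 2/9 is divided into 2 equal shares of 1/9 among Teodoro, Nieves.
Teodoro is living and takes 1/9.
Nieves is living and takes 1/9.
Valentina is living and takes 1/9.
Graciela is living and takes 2/9.

Alonso 1/9; Elena 1/18; Graciela 2/9; Hugo 1/18; Ines 1/9; Lucia 1/18; Nieves 1/9; Ramiro 1/18; Teodoro 1/9; Valentina 1/9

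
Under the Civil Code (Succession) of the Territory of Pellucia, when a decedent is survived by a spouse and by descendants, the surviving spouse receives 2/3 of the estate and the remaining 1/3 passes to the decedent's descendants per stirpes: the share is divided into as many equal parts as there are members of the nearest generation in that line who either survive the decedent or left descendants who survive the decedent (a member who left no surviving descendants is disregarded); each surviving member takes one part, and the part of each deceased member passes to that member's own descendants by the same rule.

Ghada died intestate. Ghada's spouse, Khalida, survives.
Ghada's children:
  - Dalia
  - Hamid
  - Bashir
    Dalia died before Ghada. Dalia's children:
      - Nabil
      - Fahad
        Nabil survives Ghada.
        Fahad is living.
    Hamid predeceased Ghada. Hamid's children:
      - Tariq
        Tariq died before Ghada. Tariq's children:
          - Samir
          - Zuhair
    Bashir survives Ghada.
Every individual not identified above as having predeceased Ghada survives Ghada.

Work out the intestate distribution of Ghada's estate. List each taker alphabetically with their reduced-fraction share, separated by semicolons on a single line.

Khalida, as surviving spouse, takes 2/3.
The remaining 1/3 passes to Ghada's descendants per stirpes.
The 1/3 is divided into 3 equal shares of 1/9 among Dalia, Hamid, Bashir.
Dalia predeceased; the 1/9 allotted to Dalia's branch passes to Dalia's issue by representation.
The 1/9 is divided into 2 equal shares of 1/18 among Nabil, Fahad.
Nabil is living and takes 1/18.
Fahad is living and takes 1/18.
Hamid predeceased; the 1/9 allotted to Hamid's branch passes to Hamid's issue by representation.
Tariq's line is the sole branch at this level, so the full 1/9 passes to Tariq's issue by representation.
The 1/9 is divided into 2 equal shares of 1/18 among Samir, Zuhair.
Samir is living and takes 1/18.
Zuhair is living and takes 1/18.
Bashir is living and takes 1/9.

Bashir 1/9; Fahad 1/18; Khalida 2/3; Nabil 1/18; Samir 1/18; Zuhair 1/18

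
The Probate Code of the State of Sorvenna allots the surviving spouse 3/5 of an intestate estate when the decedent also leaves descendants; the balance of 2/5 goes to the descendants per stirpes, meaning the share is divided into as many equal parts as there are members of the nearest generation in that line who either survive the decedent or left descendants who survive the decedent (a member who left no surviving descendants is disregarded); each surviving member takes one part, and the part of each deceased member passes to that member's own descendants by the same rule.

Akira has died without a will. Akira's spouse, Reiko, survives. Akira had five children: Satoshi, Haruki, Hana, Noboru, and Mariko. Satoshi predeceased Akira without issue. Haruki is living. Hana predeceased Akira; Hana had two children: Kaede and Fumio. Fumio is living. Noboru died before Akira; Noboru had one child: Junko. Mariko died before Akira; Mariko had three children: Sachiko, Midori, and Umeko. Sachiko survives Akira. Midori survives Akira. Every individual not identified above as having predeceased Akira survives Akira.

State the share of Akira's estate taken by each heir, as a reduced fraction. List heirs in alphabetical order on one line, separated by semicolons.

Fumio 1/20; Haruki 1/10; Junko 1/10; Kaede 1/20; Midori 1/30; Reiko 3/5; Sachiko 1/30; Umeko 1/30

Reiko, as surviving spouse, takes 3/5.
The remaining 2/5 passes to Akira's descendants per stirpes.
Satoshi left no surviving issue, so that branch lapses and is disregarded.
The 2/5 is divided into 4 equal shares of 1/10 among Haruki, Hana, Noboru, Mariko.
Haruki is living and takes 1/10.
Hana predeceased; the 1/10 allotted to Hana's branch passes to Hana's issue by representation.
The 1/10 is divided into 2 equal shares of 1/20 among Kaede, Fumio.
Kaede is living and takes 1/20.
Fumio is living and takes 1/20.
Noboru predeceased; the 1/10 allotted to Noboru's branch passes to Noboru's issue by representation.
Junko is the sole taker at this level and receives the full 1/10.
Mariko predeceased; the 1/10 allotted to Mariko's branch passes to Mariko's issue by representation.
The 1/10 is divided into 3 equal shares of 1/30 among Sachiko, Midori, Umeko.
Sachiko is living and takes 1/30.
Midori is living and takes 1/30.
Umeko is living and takes 1/30.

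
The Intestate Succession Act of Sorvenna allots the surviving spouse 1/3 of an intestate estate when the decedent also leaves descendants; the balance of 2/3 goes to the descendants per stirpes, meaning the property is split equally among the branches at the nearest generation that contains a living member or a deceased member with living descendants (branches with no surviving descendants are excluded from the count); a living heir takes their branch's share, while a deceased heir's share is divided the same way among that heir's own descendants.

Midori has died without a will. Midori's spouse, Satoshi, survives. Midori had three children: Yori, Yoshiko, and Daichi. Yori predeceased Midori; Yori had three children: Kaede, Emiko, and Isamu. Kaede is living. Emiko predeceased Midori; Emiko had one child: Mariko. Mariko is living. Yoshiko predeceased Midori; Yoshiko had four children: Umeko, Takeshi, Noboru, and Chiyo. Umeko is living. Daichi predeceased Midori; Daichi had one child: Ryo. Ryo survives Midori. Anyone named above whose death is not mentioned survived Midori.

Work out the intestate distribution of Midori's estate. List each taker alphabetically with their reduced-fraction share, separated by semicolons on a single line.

Satoshi, as surviving spouse, takes 1/3.
The remaining 2/3 passes to Midori's descendants per stirpes.
The 2/3 is divided into 3 equal shares of 2/9 among Yori, Yoshiko, Daichi.
Yori predeceased; the 2/9 allotted to Yori's branch passes to Yori's issue by representation.
The 2/9 is divided into 3 equal shares of 2/27 among Kaede, Emiko, Isamu.
Kaede is living and takes 2/27.
Emiko predeceased; the 2/27 allotted to Emiko's branch passes to Emiko's issue by representation.
Mariko is the sole taker at this level and receives the full 2/27.
Isamu is living and takes 2/27.
Yoshiko predeceased; the 2/9 allotted to Yoshiko's branch passes to Yoshiko's issue by representation.
The 2/9 is divided into 4 equal shares of 1/18 among Umeko, Takeshi, Noboru, Chiyo.
Umeko is living and takes 1/18.
Takeshi is living and takes 1/18.
Noboru is living and takes 1/18.
Chiyo is living and takes 1/18.
Daichi predeceased; the 2/9 allotted to Daichi's branch passes to Daichi's issue by representation.
Ryo is the sole taker at this level and receives the full 2/9.

Chiyo 1/18; Isamu 2/27; Kaede 2/27; Mariko 2/27; Noboru 1/18; Ryo 2/9; Satoshi 1/3; Takeshi 1/18; Umeko 1/18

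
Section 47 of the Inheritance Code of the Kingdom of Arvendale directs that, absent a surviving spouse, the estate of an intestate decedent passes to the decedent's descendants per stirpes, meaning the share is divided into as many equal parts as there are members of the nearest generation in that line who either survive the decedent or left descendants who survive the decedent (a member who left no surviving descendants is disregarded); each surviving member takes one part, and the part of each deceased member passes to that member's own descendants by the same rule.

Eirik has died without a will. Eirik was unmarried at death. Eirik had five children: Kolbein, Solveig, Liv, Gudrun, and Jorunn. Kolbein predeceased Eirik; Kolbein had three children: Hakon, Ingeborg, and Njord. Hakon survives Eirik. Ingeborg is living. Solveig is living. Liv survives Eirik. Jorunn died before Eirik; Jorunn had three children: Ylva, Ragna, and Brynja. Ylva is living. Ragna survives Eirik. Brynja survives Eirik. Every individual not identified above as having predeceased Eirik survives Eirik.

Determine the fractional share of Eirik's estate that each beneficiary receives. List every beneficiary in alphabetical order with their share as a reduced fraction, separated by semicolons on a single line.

Brynja 1/15; Gudrun 1/5; Hakon 1/15; Ingeborg 1/15; Liv 1/5; Njord 1/15; Ragna 1/15; Solveig 1/5; Ylva 1/15

There is no surviving spouse, so the entire estate passes to Eirik's descendants per stirpes.
The estate is divided into 5 equal shares of 1/5 among Kolbein, Solveig, Liv, Gudrun, Jorunn.
Kolbein predeceased; the 1/5 allotted to Kolbein's branch passes to Kolbein's issue by representation.
The 1/5 is divided into 3 equal shares of 1/15 among Hakon, Ingeborg, Njord.
Hakon is living and takes 1/15.
Ingeborg is living and takes 1/15.
Njord is living and takes 1/15.
Solveig is living and takes 1/5.
Liv is living and takes 1/5.
Gudrun is living and takes 1/5.
Jorunn predeceased; the 1/5 allotted to Jorunn's branch passes to Jorunn's issue by representation.
The 1/5 is divided into 3 equal shares of 1/15 among Ylva, Ragna, Brynja.
Ylva is living and takes 1/15.
Ragna is living and takes 1/15.
Brynja is living and takes 1/15.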